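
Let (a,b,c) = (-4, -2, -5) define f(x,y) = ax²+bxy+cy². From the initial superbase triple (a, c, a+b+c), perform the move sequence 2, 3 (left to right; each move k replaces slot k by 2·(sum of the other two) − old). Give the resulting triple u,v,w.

start (-4,-5,-11) = (f(1,0),f(0,1),f(1,1))
replace slot 2: 2·((-4)+(-11)) − (-5) = -25 → (-4,-25,-11)
replace slot 3: 2·((-4)+(-25)) − (-11) = -47 → (-4,-25,-47)

-4,-25,-47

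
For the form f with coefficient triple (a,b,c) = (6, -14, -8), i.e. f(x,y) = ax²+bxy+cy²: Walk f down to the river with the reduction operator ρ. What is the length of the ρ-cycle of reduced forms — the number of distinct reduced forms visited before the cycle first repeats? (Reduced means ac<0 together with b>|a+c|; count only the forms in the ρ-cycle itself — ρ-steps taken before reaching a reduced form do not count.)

D = 388, ⌊√D⌋ = 19
descent: ρ → (-8,14,6)  [lands on river]
river: ρ → (6,10,-12)
river: ρ → (-12,14,4)
river: ρ → (4,18,-4)
river: ρ → (-4,14,12)
river: ρ → (12,10,-6)
river: ρ → (-6,14,8)
river: ρ → (8,18,-2)
river: ρ → (-2,18,8)
river: ρ → (8,14,-6)
river: ρ → (-6,10,12)
river: ρ → (12,14,-4)
river: ρ → (-4,18,4)
river: ρ → (4,14,-12)
river: ρ → (-12,10,6)
river: ρ → (6,14,-8)
river: ρ → (-8,18,2)
river: ρ → (2,18,-8)
ρ-cycle length = 18 (tail of 1 descent step not counted)

18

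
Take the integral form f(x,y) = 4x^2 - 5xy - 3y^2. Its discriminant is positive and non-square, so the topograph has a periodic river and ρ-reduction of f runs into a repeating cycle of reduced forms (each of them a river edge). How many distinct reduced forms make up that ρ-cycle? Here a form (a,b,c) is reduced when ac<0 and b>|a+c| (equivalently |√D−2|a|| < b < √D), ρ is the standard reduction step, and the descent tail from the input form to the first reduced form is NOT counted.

D = 73, ⌊√D⌋ = 8
descent: ρ → (-3,5,4)  [lands on river]
river: ρ → (4,3,-4)
river: ρ → (-4,5,3)
river: ρ → (3,7,-2)
river: ρ → (-2,5,6)
river: ρ → (6,7,-1)
river: ρ → (-1,7,6)
river: ρ → (6,5,-2)
river: ρ → (-2,7,3)
river: ρ → (3,5,-4)
river: ρ → (-4,3,4)
river: ρ → (4,5,-3)
river: ρ → (-3,7,2)
river: ρ → (2,5,-6)
river: ρ → (-6,7,1)
river: ρ → (1,7,-6)
river: ρ → (-6,5,2)
river: ρ → (2,7,-3)
ρ-cycle length = 18 (tail of 1 descent step not counted)

18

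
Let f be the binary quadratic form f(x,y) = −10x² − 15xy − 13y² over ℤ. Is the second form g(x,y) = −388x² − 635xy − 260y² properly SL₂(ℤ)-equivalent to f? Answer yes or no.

D₁ = -295, D₂ = -295
f is negative-definite; reduce −f:
−f: translate: b→-5 (≡15 mod 20), so (10,15,13)→(10,-5,8)
−f: flip: (10,-5,8)→(8,5,10)
−f: reduced (well bottom): (8,5,10) with a≤c, −a<b≤a
flip sign back: reduced form of f is (-8,-5,-10)
g is negative-definite; reduce −g:
−g: translate: b→-141 (≡635 mod 776), so (388,635,260)→(388,-141,13)
−g: flip: (388,-141,13)→(13,141,388)
−g: translate: b→11 (≡141 mod 26), so (13,141,388)→(13,11,8)
−g: flip: (13,11,8)→(8,-11,13)
−g: translate: b→5 (≡-11 mod 16), so (8,-11,13)→(8,5,10)
−g: reduced (well bottom): (8,5,10) with a≤c, −a<b≤a
flip sign back: reduced form of g is (-8,-5,-10)
reduced forms (-8, -5, -10) vs (-8, -5, -10) ⇒ equivalent

yes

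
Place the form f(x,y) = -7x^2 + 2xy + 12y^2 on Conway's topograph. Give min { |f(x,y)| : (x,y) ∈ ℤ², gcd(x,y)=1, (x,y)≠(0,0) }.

descent: ρ → (12,-2,-7)
descent: ρ → (-7,16,3)  [lands on river]
river: ρ → (3,14,-12)
river: ρ → (-12,10,5)
river: ρ → (5,10,-12)
river: ρ → (-12,14,3)
river: ρ → (3,16,-7)
river: ρ → (-7,12,7)
river: ρ → (7,16,-3)
river: ρ → (-3,14,12)
river: ρ → (12,10,-5)
river: ρ → (-5,10,12)
river: ρ → (12,14,-3)
river: ρ → (-3,16,7)
river: ρ → (7,12,-7)
closes: descent 2, river 14
min |a| on river = 3

3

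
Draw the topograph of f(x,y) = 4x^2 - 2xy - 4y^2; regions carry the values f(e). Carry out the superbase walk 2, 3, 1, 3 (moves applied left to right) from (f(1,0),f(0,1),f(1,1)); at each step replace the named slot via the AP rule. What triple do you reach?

start (4,-4,-2) = (f(1,0),f(0,1),f(1,1))
replace slot 2: 2·(4+(-2)) − (-4) = 8 → (4,8,-2)
replace slot 3: 2·(4+8) − (-2) = 26 → (4,8,26)
replace slot 1: 2·(8+26) − 4 = 64 → (64,8,26)
replace slot 3: 2·(64+8) − 26 = 118 → (64,8,118)

64,8,118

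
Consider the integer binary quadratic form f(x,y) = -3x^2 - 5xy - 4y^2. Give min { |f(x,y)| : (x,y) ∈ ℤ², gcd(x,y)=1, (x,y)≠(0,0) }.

translate: b→-1 (≡5 mod 6), so (3,5,4)→(3,-1,2)
flip: (3,-1,2)→(2,1,3)
reduced (well bottom): (2,1,3) with a≤c, −a<b≤a
well minimum |f| = |-2| = 2 (negative-definite)

2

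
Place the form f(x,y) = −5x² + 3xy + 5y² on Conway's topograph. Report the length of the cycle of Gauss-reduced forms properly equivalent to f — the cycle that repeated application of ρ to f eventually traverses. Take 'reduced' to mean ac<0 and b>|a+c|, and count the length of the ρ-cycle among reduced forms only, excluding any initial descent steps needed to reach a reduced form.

D = 109, ⌊√D⌋ = 10
river: ρ → (5,7,-3)
river: ρ → (-3,5,7)
river: ρ → (7,9,-1)
river: ρ → (-1,9,7)
river: ρ → (7,5,-3)
river: ρ → (-3,7,5)
river: ρ → (5,3,-5)
river: ρ → (-5,7,3)
river: ρ → (3,5,-7)
river: ρ → (-7,9,1)
river: ρ → (1,9,-7)
river: ρ → (-7,5,3)
river: ρ → (3,7,-5)
river: ρ → (-5,3,5)
ρ-cycle length = 14 (tail of 0 descent steps not counted)

14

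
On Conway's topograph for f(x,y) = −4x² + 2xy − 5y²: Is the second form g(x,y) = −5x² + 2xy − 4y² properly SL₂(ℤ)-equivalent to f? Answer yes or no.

D₁ = -76, D₂ = -76
f is negative-definite; reduce −f:
−f: reduced (well bottom): (4,-2,5) with a≤c, −a<b≤a
flip sign back: reduced form of f is (-4,2,-5)
g is negative-definite; reduce −g:
−g: flip: (5,-2,4)→(4,2,5)
−g: reduced (well bottom): (4,2,5) with a≤c, −a<b≤a
flip sign back: reduced form of g is (-4,-2,-5)
reduced forms (-4, 2, -5) vs (-4, -2, -5) ⇒ inequivalent

no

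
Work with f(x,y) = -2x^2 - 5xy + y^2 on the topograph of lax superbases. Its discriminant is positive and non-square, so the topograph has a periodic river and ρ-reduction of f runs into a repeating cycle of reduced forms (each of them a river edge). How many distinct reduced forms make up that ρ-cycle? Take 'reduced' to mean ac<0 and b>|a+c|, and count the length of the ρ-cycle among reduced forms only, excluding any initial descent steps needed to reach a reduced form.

D = 33, ⌊√D⌋ = 5
descent: ρ → (1,5,-2)  [lands on river]
river: ρ → (-2,3,3)
river: ρ → (3,3,-2)
river: ρ → (-2,5,1)
ρ-cycle length = 4 (tail of 1 descent step not counted)

4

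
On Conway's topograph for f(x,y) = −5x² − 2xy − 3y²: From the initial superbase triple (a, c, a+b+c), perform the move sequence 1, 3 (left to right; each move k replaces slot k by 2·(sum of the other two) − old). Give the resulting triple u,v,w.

start (-5,-3,-10) = (f(1,0),f(0,1),f(1,1))
replace slot 1: 2·((-3)+(-10)) − (-5) = -21 → (-21,-3,-10)
replace slot 3: 2·((-21)+(-3)) − (-10) = -38 → (-21,-3,-38)

-21,-3,-38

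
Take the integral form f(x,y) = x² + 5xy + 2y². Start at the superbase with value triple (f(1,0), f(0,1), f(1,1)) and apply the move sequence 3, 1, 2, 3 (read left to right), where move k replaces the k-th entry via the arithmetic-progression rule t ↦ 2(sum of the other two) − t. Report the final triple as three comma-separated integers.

start (1,2,8) = (f(1,0),f(0,1),f(1,1))
replace slot 3: 2·(1+2) − 8 = -2 → (1,2,-2)
replace slot 1: 2·(2+(-2)) − 1 = -1 → (-1,2,-2)
replace slot 2: 2·((-1)+(-2)) − 2 = -8 → (-1,-8,-2)
replace slot 3: 2·((-1)+(-8)) − (-2) = -16 → (-1,-8,-16)

-1,-8,-16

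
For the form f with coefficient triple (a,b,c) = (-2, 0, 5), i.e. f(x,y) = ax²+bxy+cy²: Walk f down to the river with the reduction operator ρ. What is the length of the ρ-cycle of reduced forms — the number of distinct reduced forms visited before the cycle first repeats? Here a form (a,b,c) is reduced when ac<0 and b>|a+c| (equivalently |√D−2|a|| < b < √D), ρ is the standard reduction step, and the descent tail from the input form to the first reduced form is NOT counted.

D = 40, ⌊√D⌋ = 6
descent: ρ → (5,0,-2)
descent: ρ → (-2,4,3)  [lands on river]
river: ρ → (3,2,-3)
river: ρ → (-3,4,2)
river: ρ → (2,4,-3)
river: ρ → (-3,2,3)
river: ρ → (3,4,-2)
ρ-cycle length = 6 (tail of 2 descent steps not counted)

6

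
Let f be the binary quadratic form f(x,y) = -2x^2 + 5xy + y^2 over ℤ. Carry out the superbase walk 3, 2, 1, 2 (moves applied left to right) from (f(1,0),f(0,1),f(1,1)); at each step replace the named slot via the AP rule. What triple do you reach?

start (-2,1,4) = (f(1,0),f(0,1),f(1,1))
replace slot 3: 2·((-2)+1) − 4 = -6 → (-2,1,-6)
replace slot 2: 2·((-2)+(-6)) − 1 = -17 → (-2,-17,-6)
replace slot 1: 2·((-17)+(-6)) − (-2) = -44 → (-44,-17,-6)
replace slot 2: 2·((-44)+(-6)) − (-17) = -83 → (-44,-83,-6)

-44,-83,-6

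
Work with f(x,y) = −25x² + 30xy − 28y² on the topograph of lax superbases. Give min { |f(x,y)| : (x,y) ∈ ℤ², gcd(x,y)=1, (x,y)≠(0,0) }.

translate: b→20 (≡-30 mod 50), so (25,-30,28)→(25,20,23)
flip: (25,20,23)→(23,-20,25)
reduced (well bottom): (23,-20,25) with a≤c, −a<b≤a
well minimum |f| = |-23| = 23 (negative-definite)

23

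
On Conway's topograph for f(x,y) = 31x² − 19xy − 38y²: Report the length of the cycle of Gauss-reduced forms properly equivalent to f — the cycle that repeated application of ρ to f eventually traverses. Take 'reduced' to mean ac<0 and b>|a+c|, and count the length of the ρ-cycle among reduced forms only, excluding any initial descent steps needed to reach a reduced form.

D = 5073, ⌊√D⌋ = 71
descent: ρ → (-38,19,31)  [lands on river]
river: ρ → (31,43,-26)
river: ρ → (-26,61,13)
river: ρ → (13,69,-6)
river: ρ → (-6,63,46)
river: ρ → (46,29,-23)
river: ρ → (-23,63,12)
river: ρ → (12,57,-38)
ρ-cycle length = 8 (tail of 1 descent step not counted)

8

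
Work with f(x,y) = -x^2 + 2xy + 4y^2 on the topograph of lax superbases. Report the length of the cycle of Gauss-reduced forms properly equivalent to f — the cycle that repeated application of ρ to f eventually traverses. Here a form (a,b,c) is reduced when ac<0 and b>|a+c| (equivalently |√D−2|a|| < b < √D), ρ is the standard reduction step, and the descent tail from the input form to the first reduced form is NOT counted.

D = 20, ⌊√D⌋ = 4
descent: ρ → (4,-2,-1)
descent: ρ → (-1,4,1)  [lands on river]
river: ρ → (1,4,-1)
ρ-cycle length = 2 (tail of 2 descent steps not counted)

2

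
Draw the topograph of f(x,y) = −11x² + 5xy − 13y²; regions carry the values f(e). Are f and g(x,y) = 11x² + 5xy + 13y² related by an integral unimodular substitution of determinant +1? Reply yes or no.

D₁ = -547, D₂ = -547
f is negative-definite; reduce −f:
−f: reduced (well bottom): (11,-5,13) with a≤c, −a<b≤a
flip sign back: reduced form of f is (-11,5,-13)
g: reduced (well bottom): (11,5,13) with a≤c, −a<b≤a
reduced forms (-11, 5, -13) vs (11, 5, 13) ⇒ inequivalent

no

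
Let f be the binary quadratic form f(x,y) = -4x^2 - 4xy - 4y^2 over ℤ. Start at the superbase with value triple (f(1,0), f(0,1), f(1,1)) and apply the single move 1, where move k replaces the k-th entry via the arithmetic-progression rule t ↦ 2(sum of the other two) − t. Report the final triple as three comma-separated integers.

start (-4,-4,-12) = (f(1,0),f(0,1),f(1,1))
replace slot 1: 2·((-4)+(-12)) − (-4) = -28 → (-28,-4,-12)

-28,-4,-12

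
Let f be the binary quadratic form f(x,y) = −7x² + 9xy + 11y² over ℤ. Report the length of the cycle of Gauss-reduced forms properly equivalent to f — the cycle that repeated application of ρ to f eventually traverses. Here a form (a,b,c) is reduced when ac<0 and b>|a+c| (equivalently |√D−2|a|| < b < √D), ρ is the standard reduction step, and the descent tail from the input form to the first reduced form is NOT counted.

D = 389, ⌊√D⌋ = 19
river: ρ → (11,13,-5)
river: ρ → (-5,17,5)
river: ρ → (5,13,-11)
river: ρ → (-11,9,7)
river: ρ → (7,19,-1)
river: ρ → (-1,19,7)
river: ρ → (7,9,-11)
river: ρ → (-11,13,5)
river: ρ → (5,17,-5)
river: ρ → (-5,13,11)
river: ρ → (11,9,-7)
river: ρ → (-7,19,1)
river: ρ → (1,19,-7)
river: ρ → (-7,9,11)
ρ-cycle length = 14 (tail of 0 descent steps not counted)

14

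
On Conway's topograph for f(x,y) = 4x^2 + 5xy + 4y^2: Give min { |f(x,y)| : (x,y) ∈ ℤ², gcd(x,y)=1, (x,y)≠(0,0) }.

translate: b→-3 (≡5 mod 8), so (4,5,4)→(4,-3,3)
flip: (4,-3,3)→(3,3,4)
reduced (well bottom): (3,3,4) with a≤c, −a<b≤a
well minimum = a = 3

3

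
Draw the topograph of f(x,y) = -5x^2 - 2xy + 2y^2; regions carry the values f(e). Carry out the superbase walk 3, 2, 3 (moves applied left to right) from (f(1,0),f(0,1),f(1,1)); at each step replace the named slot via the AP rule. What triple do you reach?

start (-5,2,-5) = (f(1,0),f(0,1),f(1,1))
replace slot 3: 2·((-5)+2) − (-5) = -1 → (-5,2,-1)
replace slot 2: 2·((-5)+(-1)) − 2 = -14 → (-5,-14,-1)
replace slot 3: 2·((-5)+(-14)) − (-1) = -37 → (-5,-14,-37)

-5,-14,-37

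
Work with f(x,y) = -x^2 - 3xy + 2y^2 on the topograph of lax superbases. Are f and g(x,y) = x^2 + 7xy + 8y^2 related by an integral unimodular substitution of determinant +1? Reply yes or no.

D₁ = 17, D₂ = 17
river cycle of f (length 6): (2, 3, -1), (-1, 3, 2), (2, 1, -2), (-2, 3, 1), (1, 3, -2), (-2, 1, 2)
river cycle of g (length 6): (1, 3, -2), (-2, 1, 2), (2, 3, -1), (-1, 3, 2), (2, 1, -2), (-2, 3, 1)
cycles coincide ⇒ equivalent

yes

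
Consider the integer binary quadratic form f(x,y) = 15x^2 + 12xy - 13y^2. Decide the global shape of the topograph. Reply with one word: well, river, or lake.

D = b²−4ac = 12² − 4·15·(-13) = 924
D > 0 non-square ⇒ indefinite ⇒ periodic river

river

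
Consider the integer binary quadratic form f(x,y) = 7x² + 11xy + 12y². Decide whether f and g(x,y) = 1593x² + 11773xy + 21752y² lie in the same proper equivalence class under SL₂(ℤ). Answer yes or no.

D₁ = -215, D₂ = -215
f: translate: b→-3 (≡11 mod 14), so (7,11,12)→(7,-3,8)
f: reduced (well bottom): (7,-3,8) with a≤c, −a<b≤a
g: translate: b→-971 (≡11773 mod 3186), so (1593,11773,21752)→(1593,-971,148)
g: flip: (1593,-971,148)→(148,971,1593)
g: translate: b→83 (≡971 mod 296), so (148,971,1593)→(148,83,12)
g: flip: (148,83,12)→(12,-83,148)
g: translate: b→-11 (≡-83 mod 24), so (12,-83,148)→(12,-11,7)
g: flip: (12,-11,7)→(7,11,12)
g: translate: b→-3 (≡11 mod 14), so (7,11,12)→(7,-3,8)
g: reduced (well bottom): (7,-3,8) with a≤c, −a<b≤a
reduced forms (7, -3, 8) vs (7, -3, 8) ⇒ equivalent

yes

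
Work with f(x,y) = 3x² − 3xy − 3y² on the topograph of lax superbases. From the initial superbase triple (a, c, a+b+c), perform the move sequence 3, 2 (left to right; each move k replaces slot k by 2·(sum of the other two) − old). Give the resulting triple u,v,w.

start (3,-3,-3) = (f(1,0),f(0,1),f(1,1))
replace slot 3: 2·(3+(-3)) − (-3) = 3 → (3,-3,3)
replace slot 2: 2·(3+3) − (-3) = 15 → (3,15,3)

3,15,3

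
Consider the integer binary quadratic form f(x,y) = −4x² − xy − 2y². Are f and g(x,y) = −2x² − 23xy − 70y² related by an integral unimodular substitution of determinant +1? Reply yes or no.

D₁ = -31, D₂ = -31
f is negative-definite; reduce −f:
−f: flip: (4,1,2)→(2,-1,4)
−f: reduced (well bottom): (2,-1,4) with a≤c, −a<b≤a
flip sign back: reduced form of f is (-2,1,-4)
g is negative-definite; reduce −g:
−g: translate: b→-1 (≡23 mod 4), so (2,23,70)→(2,-1,4)
−g: reduced (well bottom): (2,-1,4) with a≤c, −a<b≤a
flip sign back: reduced form of g is (-2,1,-4)
reduced forms (-2, 1, -4) vs (-2, 1, -4) ⇒ equivalent

yes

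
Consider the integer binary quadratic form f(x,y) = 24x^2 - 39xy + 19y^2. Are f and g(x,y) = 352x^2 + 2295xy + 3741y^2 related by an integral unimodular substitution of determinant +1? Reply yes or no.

D₁ = -303, D₂ = -303
f: translate: b→9 (≡-39 mod 48), so (24,-39,19)→(24,9,4)
f: flip: (24,9,4)→(4,-9,24)
f: translate: b→-1 (≡-9 mod 8), so (4,-9,24)→(4,-1,19)
f: reduced (well bottom): (4,-1,19) with a≤c, −a<b≤a
g: translate: b→183 (≡2295 mod 704), so (352,2295,3741)→(352,183,24)
g: flip: (352,183,24)→(24,-183,352)
g: translate: b→9 (≡-183 mod 48), so (24,-183,352)→(24,9,4)
g: flip: (24,9,4)→(4,-9,24)
g: translate: b→-1 (≡-9 mod 8), so (4,-9,24)→(4,-1,19)
g: reduced (well bottom): (4,-1,19) with a≤c, −a<b≤a
reduced forms (4, -1, 19) vs (4, -1, 19) ⇒ equivalent

yes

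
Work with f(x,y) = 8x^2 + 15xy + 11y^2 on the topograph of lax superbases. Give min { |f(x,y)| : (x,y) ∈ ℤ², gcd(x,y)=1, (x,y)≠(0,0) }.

translate: b→-1 (≡15 mod 16), so (8,15,11)→(8,-1,4)
flip: (8,-1,4)→(4,1,8)
reduced (well bottom): (4,1,8) with a≤c, −a<b≤a
well minimum = a = 4

4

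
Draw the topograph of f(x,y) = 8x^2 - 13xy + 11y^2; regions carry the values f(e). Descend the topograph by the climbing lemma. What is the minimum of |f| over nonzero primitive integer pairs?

translate: b→3 (≡-13 mod 16), so (8,-13,11)→(8,3,6)
flip: (8,3,6)→(6,-3,8)
reduced (well bottom): (6,-3,8) with a≤c, −a<b≤a
well minimum = a = 6

6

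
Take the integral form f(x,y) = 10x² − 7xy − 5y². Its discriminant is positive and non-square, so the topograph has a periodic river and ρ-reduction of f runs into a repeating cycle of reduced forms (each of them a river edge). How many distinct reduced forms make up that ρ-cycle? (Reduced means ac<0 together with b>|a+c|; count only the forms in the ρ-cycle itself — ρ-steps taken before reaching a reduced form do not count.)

D = 249, ⌊√D⌋ = 15
descent: ρ → (-5,7,10)  [lands on river]
river: ρ → (10,13,-2)
river: ρ → (-2,15,3)
river: ρ → (3,15,-2)
river: ρ → (-2,13,10)
river: ρ → (10,7,-5)
river: ρ → (-5,13,4)
river: ρ → (4,11,-8)
river: ρ → (-8,5,7)
river: ρ → (7,9,-6)
river: ρ → (-6,15,1)
river: ρ → (1,15,-6)
river: ρ → (-6,9,7)
river: ρ → (7,5,-8)
river: ρ → (-8,11,4)
river: ρ → (4,13,-5)
ρ-cycle length = 16 (tail of 1 descent step not counted)

16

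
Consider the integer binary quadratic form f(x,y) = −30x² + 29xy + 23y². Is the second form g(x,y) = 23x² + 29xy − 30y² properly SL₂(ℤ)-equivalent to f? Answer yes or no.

D₁ = 3601, D₂ = 3601
river cycle of f (length 10): (23, 17, -36), (-36, 55, 4), (4, 57, -22), (-22, 31, 30), (30, 29, -23), (-23, 17, 36), (36, 55, -4), (-4, 57, 22), (22, 31, -30), (-30, 29, 23)
river cycle of g (length 10): (-30, 31, 22), (22, 57, -4), (-4, 55, 36), (36, 17, -23), (-23, 29, 30), (30, 31, -22), (-22, 57, 4), (4, 55, -36), (-36, 17, 23), (23, 29, -30)
cycles differ ⇒ inequivalent

no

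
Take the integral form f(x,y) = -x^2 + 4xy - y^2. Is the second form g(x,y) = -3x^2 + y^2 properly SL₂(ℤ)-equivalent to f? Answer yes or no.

D₁ = 12, D₂ = 12
river cycle of f (length 2): (-1, 2, 2), (2, 2, -1)
river cycle of g (length 2): (1, 2, -2), (-2, 2, 1)
cycles differ ⇒ inequivalent

no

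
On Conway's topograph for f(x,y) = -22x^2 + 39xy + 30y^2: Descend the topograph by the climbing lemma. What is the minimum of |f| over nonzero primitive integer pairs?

river: ρ → (30,21,-31)
river: ρ → (-31,41,20)
river: ρ → (20,39,-33)
river: ρ → (-33,27,26)
river: ρ → (26,25,-34)
river: ρ → (-34,43,17)
river: ρ → (17,59,-10)
river: ρ → (-10,61,11)
river: ρ → (11,49,-40)
river: ρ → (-40,31,20)
river: ρ → (20,49,-22)
river: ρ → (-22,39,30)
closes: descent 0, river 12
min |a| on river = 10

10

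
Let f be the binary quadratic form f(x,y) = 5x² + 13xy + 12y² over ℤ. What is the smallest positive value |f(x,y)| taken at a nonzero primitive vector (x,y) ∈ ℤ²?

translate: b→3 (≡13 mod 10), so (5,13,12)→(5,3,4)
flip: (5,3,4)→(4,-3,5)
reduced (well bottom): (4,-3,5) with a≤c, −a<b≤a
well minimum = a = 4

4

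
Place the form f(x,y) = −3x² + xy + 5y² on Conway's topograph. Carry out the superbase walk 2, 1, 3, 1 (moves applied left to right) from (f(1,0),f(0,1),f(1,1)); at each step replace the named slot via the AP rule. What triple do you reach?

start (-3,5,3) = (f(1,0),f(0,1),f(1,1))
replace slot 2: 2·((-3)+3) − 5 = -5 → (-3,-5,3)
replace slot 1: 2·((-5)+3) − (-3) = -1 → (-1,-5,3)
replace slot 3: 2·((-1)+(-5)) − 3 = -15 → (-1,-5,-15)
replace slot 1: 2·((-5)+(-15)) − (-1) = -39 → (-39,-5,-15)

-39,-5,-15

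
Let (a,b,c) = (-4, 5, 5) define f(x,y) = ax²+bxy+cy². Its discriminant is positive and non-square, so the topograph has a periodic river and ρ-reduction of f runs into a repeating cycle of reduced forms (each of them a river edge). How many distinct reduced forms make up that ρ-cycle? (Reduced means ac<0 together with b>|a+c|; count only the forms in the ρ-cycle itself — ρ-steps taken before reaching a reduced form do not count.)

D = 105, ⌊√D⌋ = 10
river: ρ → (5,5,-4)
river: ρ → (-4,3,6)
river: ρ → (6,9,-1)
river: ρ → (-1,9,6)
river: ρ → (6,3,-4)
river: ρ → (-4,5,5)
ρ-cycle length = 6 (tail of 0 descent steps not counted)

6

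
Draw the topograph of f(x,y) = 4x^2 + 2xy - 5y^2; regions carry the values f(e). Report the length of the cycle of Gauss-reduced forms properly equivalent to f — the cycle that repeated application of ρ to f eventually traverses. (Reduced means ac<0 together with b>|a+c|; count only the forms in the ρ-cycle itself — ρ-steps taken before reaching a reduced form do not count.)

D = 84, ⌊√D⌋ = 9
river: ρ → (-5,8,1)
river: ρ → (1,8,-5)
river: ρ → (-5,2,4)
river: ρ → (4,6,-3)
river: ρ → (-3,6,4)
river: ρ → (4,2,-5)
ρ-cycle length = 6 (tail of 0 descent steps not counted)

6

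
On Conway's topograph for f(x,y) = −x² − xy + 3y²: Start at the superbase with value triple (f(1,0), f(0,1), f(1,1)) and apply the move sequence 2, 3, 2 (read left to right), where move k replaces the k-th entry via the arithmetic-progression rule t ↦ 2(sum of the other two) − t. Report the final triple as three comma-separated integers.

start (-1,3,1) = (f(1,0),f(0,1),f(1,1))
replace slot 2: 2·((-1)+1) − 3 = -3 → (-1,-3,1)
replace slot 3: 2·((-1)+(-3)) − 1 = -9 → (-1,-3,-9)
replace slot 2: 2·((-1)+(-9)) − (-3) = -17 → (-1,-17,-9)

-1,-17,-9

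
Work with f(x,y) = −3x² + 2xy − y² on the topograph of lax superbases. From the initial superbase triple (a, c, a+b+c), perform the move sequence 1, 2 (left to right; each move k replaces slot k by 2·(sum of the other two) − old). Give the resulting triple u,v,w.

start (-3,-1,-2) = (f(1,0),f(0,1),f(1,1))
replace slot 1: 2·((-1)+(-2)) − (-3) = -3 → (-3,-1,-2)
replace slot 2: 2·((-3)+(-2)) − (-1) = -9 → (-3,-9,-2)

-3,-9,-2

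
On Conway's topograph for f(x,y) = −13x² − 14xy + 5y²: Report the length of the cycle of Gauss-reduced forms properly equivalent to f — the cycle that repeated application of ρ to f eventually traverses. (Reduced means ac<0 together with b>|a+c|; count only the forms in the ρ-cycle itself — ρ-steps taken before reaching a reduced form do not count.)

D = 456, ⌊√D⌋ = 21
descent: ρ → (5,14,-13)  [lands on river]
river: ρ → (-13,12,6)
river: ρ → (6,12,-13)
river: ρ → (-13,14,5)
river: ρ → (5,16,-10)
river: ρ → (-10,4,11)
river: ρ → (11,18,-3)
river: ρ → (-3,18,11)
river: ρ → (11,4,-10)
river: ρ → (-10,16,5)
ρ-cycle length = 10 (tail of 1 descent step not counted)

10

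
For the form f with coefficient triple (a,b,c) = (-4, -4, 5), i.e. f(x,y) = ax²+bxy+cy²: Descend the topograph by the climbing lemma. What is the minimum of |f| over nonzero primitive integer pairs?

descent: ρ → (5,4,-4)  [lands on river]
river: ρ → (-4,4,5)
river: ρ → (5,6,-3)
river: ρ → (-3,6,5)
closes: descent 1, river 4
min |a| on river = 3

3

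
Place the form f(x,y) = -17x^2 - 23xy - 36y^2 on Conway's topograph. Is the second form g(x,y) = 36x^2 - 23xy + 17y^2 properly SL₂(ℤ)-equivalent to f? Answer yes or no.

D₁ = -1919, D₂ = -1919
f is negative-definite; reduce −f:
−f: translate: b→-11 (≡23 mod 34), so (17,23,36)→(17,-11,30)
−f: reduced (well bottom): (17,-11,30) with a≤c, −a<b≤a
flip sign back: reduced form of f is (-17,11,-30)
g: flip: (36,-23,17)→(17,23,36)
g: translate: b→-11 (≡23 mod 34), so (17,23,36)→(17,-11,30)
g: reduced (well bottom): (17,-11,30) with a≤c, −a<b≤a
reduced forms (-17, 11, -30) vs (17, -11, 30) ⇒ inequivalent

no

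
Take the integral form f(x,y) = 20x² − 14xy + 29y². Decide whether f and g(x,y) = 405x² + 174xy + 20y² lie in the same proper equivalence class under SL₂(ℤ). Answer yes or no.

D₁ = -2124, D₂ = -2124
f: reduced (well bottom): (20,-14,29) with a≤c, −a<b≤a
g: flip: (405,174,20)→(20,-174,405)
g: translate: b→-14 (≡-174 mod 40), so (20,-174,405)→(20,-14,29)
g: reduced (well bottom): (20,-14,29) with a≤c, −a<b≤a
reduced forms (20, -14, 29) vs (20, -14, 29) ⇒ equivalent

yes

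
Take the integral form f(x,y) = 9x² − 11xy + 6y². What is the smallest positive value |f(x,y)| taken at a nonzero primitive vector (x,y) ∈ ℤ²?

translate: b→7 (≡-11 mod 18), so (9,-11,6)→(9,7,4)
flip: (9,7,4)→(4,-7,9)
translate: b→1 (≡-7 mod 8), so (4,-7,9)→(4,1,6)
reduced (well bottom): (4,1,6) with a≤c, −a<b≤a
well minimum = a = 4

4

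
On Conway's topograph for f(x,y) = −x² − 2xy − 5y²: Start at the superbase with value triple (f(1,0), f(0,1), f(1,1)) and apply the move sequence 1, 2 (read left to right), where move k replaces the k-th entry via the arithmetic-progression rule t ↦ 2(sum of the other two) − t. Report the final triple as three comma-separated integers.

start (-1,-5,-8) = (f(1,0),f(0,1),f(1,1))
replace slot 1: 2·((-5)+(-8)) − (-1) = -25 → (-25,-5,-8)
replace slot 2: 2·((-25)+(-8)) − (-5) = -61 → (-25,-61,-8)

-25,-61,-8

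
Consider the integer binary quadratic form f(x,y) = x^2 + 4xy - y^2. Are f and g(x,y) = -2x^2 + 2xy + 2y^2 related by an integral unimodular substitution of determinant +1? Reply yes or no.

D₁ = 20, D₂ = 20
river cycle of f (length 2): (-1, 4, 1), (1, 4, -1)
river cycle of g (length 2): (2, 2, -2), (-2, 2, 2)
cycles differ ⇒ inequivalent

no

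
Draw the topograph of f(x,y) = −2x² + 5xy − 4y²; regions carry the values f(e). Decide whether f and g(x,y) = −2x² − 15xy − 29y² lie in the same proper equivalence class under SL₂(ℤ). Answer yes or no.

D₁ = -7, D₂ = -7
f is negative-definite; reduce −f:
−f: translate: b→-1 (≡-5 mod 4), so (2,-5,4)→(2,-1,1)
−f: flip: (2,-1,1)→(1,1,2)
−f: reduced (well bottom): (1,1,2) with a≤c, −a<b≤a
flip sign back: reduced form of f is (-1,-1,-2)
g is negative-definite; reduce −g:
−g: translate: b→-1 (≡15 mod 4), so (2,15,29)→(2,-1,1)
−g: flip: (2,-1,1)→(1,1,2)
−g: reduced (well bottom): (1,1,2) with a≤c, −a<b≤a
flip sign back: reduced form of g is (-1,-1,-2)
reduced forms (-1, -1, -2) vs (-1, -1, -2) ⇒ equivalent

yes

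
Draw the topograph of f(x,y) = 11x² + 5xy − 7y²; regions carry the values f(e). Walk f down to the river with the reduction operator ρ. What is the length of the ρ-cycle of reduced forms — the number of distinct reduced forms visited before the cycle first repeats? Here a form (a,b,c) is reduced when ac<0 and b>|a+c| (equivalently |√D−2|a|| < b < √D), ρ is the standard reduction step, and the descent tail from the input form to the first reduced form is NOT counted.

D = 333, ⌊√D⌋ = 18
river: ρ → (-7,9,9)
river: ρ → (9,9,-7)
river: ρ → (-7,5,11)
river: ρ → (11,17,-1)
river: ρ → (-1,17,11)
river: ρ → (11,5,-7)
ρ-cycle length = 6 (tail of 0 descent steps not counted)

6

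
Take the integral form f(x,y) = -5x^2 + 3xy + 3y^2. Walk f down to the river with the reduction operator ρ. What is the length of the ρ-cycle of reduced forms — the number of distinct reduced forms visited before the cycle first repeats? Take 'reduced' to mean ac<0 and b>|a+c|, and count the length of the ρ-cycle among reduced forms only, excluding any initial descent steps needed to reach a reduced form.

D = 69, ⌊√D⌋ = 8
river: ρ → (3,3,-5)
river: ρ → (-5,7,1)
river: ρ → (1,7,-5)
river: ρ → (-5,3,3)
ρ-cycle length = 4 (tail of 0 descent steps not counted)

4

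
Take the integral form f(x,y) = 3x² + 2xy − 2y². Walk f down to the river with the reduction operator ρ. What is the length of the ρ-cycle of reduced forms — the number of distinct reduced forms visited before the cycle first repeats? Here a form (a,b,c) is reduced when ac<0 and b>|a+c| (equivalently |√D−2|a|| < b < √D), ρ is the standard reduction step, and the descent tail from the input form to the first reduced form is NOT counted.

D = 28, ⌊√D⌋ = 5
river: ρ → (-2,2,3)
river: ρ → (3,4,-1)
river: ρ → (-1,4,3)
river: ρ → (3,2,-2)
ρ-cycle length = 4 (tail of 0 descent steps not counted)

4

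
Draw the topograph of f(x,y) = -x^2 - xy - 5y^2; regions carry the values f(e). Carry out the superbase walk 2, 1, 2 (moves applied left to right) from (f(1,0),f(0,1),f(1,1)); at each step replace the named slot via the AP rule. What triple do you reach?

start (-1,-5,-7) = (f(1,0),f(0,1),f(1,1))
replace slot 2: 2·((-1)+(-7)) − (-5) = -11 → (-1,-11,-7)
replace slot 1: 2·((-11)+(-7)) − (-1) = -35 → (-35,-11,-7)
replace slot 2: 2·((-35)+(-7)) − (-11) = -73 → (-35,-73,-7)

-35,-73,-7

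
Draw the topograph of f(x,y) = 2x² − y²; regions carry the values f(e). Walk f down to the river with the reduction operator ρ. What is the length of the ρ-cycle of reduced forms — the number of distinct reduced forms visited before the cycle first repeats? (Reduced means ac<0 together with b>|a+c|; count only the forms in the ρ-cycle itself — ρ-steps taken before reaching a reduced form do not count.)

D = 8, ⌊√D⌋ = 2
descent: ρ → (-1,2,1)  [lands on river]
river: ρ → (1,2,-1)
ρ-cycle length = 2 (tail of 1 descent step not counted)

2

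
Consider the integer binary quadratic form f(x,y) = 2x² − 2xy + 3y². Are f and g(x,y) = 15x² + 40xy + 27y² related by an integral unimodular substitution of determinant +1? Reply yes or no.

D₁ = -20, D₂ = -20
f: translate: b→2 (≡-2 mod 4), so (2,-2,3)→(2,2,3)
f: reduced (well bottom): (2,2,3) with a≤c, −a<b≤a
g: translate: b→10 (≡40 mod 30), so (15,40,27)→(15,10,2)
g: flip: (15,10,2)→(2,-10,15)
g: translate: b→2 (≡-10 mod 4), so (2,-10,15)→(2,2,3)
g: reduced (well bottom): (2,2,3) with a≤c, −a<b≤a
reduced forms (2, 2, 3) vs (2, 2, 3) ⇒ equivalent

yes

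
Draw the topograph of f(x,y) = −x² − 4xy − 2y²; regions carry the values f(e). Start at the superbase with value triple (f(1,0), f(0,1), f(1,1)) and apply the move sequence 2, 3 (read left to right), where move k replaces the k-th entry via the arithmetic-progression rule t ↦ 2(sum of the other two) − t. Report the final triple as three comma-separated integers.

start (-1,-2,-7) = (f(1,0),f(0,1),f(1,1))
replace slot 2: 2·((-1)+(-7)) − (-2) = -14 → (-1,-14,-7)
replace slot 3: 2·((-1)+(-14)) − (-7) = -23 → (-1,-14,-23)

-1,-14,-23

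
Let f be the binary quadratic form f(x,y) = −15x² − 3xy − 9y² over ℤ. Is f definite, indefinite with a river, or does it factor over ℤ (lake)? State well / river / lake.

D = b²−4ac = (-3)² − 4·(-15)·(-9) = -531
D < 0 ⇒ definite ⇒ every region one sign ⇒ single well

well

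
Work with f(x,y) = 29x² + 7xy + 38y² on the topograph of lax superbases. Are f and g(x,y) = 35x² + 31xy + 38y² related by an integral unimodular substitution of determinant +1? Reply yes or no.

D₁ = -4359, D₂ = -4359
f: reduced (well bottom): (29,7,38) with a≤c, −a<b≤a
g: reduced (well bottom): (35,31,38) with a≤c, −a<b≤a
reduced forms (29, 7, 38) vs (35, 31, 38) ⇒ inequivalent

no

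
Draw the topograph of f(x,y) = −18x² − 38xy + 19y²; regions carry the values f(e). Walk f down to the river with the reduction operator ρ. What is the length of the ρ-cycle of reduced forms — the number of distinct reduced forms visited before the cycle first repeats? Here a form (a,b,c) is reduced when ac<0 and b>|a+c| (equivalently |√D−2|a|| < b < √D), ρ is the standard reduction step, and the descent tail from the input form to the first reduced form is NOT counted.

D = 2812, ⌊√D⌋ = 53
descent: ρ → (19,38,-18)  [lands on river]
river: ρ → (-18,34,23)
river: ρ → (23,12,-29)
river: ρ → (-29,46,6)
river: ρ → (6,50,-13)
river: ρ → (-13,28,39)
river: ρ → (39,50,-2)
river: ρ → (-2,50,39)
river: ρ → (39,28,-13)
river: ρ → (-13,50,6)
river: ρ → (6,46,-29)
river: ρ → (-29,12,23)
river: ρ → (23,34,-18)
river: ρ → (-18,38,19)
ρ-cycle length = 14 (tail of 1 descent step not counted)

14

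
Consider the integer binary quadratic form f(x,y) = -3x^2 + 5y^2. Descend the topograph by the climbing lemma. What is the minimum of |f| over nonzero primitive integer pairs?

descent: ρ → (5,0,-3)
descent: ρ → (-3,6,2)  [lands on river]
river: ρ → (2,6,-3)
closes: descent 2, river 2
min |a| on river = 2

2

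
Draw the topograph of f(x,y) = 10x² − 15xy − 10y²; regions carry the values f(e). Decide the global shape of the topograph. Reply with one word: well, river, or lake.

D = b²−4ac = (-15)² − 4·10·(-10) = 625
D = 25² is a perfect square ⇒ form factors over ℤ ⇒ lakes

lake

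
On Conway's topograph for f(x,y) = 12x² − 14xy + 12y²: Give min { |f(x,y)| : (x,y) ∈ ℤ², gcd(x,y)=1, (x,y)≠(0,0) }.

translate: b→10 (≡-14 mod 24), so (12,-14,12)→(12,10,10)
flip: (12,10,10)→(10,-10,12)
translate: b→10 (≡-10 mod 20), so (10,-10,12)→(10,10,12)
reduced (well bottom): (10,10,12) with a≤c, −a<b≤a
well minimum = a = 10

10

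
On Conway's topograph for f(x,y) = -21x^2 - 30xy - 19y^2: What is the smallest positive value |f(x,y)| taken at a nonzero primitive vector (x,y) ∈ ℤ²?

translate: b→-12 (≡30 mod 42), so (21,30,19)→(21,-12,10)
flip: (21,-12,10)→(10,12,21)
translate: b→-8 (≡12 mod 20), so (10,12,21)→(10,-8,19)
reduced (well bottom): (10,-8,19) with a≤c, −a<b≤a
well minimum |f| = |-10| = 10 (negative-definite)

10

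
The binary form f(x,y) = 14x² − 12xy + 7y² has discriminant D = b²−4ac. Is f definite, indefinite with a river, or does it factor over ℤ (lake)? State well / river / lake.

D = b²−4ac = (-12)² − 4·14·7 = -248
D < 0 ⇒ definite ⇒ every region one sign ⇒ single well

well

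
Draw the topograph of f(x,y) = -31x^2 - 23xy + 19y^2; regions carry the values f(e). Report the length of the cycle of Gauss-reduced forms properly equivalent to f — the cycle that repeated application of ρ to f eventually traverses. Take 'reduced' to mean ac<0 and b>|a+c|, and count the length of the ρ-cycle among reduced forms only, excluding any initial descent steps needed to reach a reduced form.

D = 2885, ⌊√D⌋ = 53
descent: ρ → (19,23,-31)  [lands on river]
river: ρ → (-31,39,11)
river: ρ → (11,49,-11)
river: ρ → (-11,39,31)
river: ρ → (31,23,-19)
river: ρ → (-19,53,1)
river: ρ → (1,53,-19)
river: ρ → (-19,23,31)
river: ρ → (31,39,-11)
river: ρ → (-11,49,11)
river: ρ → (11,39,-31)
river: ρ → (-31,23,19)
river: ρ → (19,53,-1)
river: ρ → (-1,53,19)
ρ-cycle length = 14 (tail of 1 descent step not counted)

14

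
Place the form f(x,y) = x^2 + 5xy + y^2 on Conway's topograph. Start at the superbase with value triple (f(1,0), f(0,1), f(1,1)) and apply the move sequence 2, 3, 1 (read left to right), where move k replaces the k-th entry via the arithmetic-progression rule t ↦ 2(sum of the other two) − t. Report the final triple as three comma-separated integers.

start (1,1,7) = (f(1,0),f(0,1),f(1,1))
replace slot 2: 2·(1+7) − 1 = 15 → (1,15,7)
replace slot 3: 2·(1+15) − 7 = 25 → (1,15,25)
replace slot 1: 2·(15+25) − 1 = 79 → (79,15,25)

79,15,25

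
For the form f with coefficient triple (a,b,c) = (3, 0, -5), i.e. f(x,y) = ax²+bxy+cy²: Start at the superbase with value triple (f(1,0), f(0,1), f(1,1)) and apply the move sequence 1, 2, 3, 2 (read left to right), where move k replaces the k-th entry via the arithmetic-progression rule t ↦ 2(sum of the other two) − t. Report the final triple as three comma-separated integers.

start (3,-5,-2) = (f(1,0),f(0,1),f(1,1))
replace slot 1: 2·((-5)+(-2)) − 3 = -17 → (-17,-5,-2)
replace slot 2: 2·((-17)+(-2)) − (-5) = -33 → (-17,-33,-2)
replace slot 3: 2·((-17)+(-33)) − (-2) = -98 → (-17,-33,-98)
replace slot 2: 2·((-17)+(-98)) − (-33) = -197 → (-17,-197,-98)

-17,-197,-98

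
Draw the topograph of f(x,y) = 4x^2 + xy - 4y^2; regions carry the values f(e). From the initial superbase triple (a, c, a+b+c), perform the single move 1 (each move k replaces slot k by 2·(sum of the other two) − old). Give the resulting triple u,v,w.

start (4,-4,1) = (f(1,0),f(0,1),f(1,1))
replace slot 1: 2·((-4)+1) − 4 = -10 → (-10,-4,1)

-10,-4,1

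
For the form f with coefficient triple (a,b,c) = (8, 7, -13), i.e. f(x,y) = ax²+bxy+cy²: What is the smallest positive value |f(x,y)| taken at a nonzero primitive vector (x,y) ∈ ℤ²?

river: ρ → (-13,19,2)
river: ρ → (2,21,-3)
river: ρ → (-3,21,2)
river: ρ → (2,19,-13)
river: ρ → (-13,7,8)
river: ρ → (8,9,-12)
river: ρ → (-12,15,5)
river: ρ → (5,15,-12)
river: ρ → (-12,9,8)
river: ρ → (8,7,-13)
closes: descent 0, river 10
min |a| on river = 2

2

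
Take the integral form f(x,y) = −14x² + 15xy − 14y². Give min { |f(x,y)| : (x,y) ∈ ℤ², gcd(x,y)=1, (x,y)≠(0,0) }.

translate: b→13 (≡-15 mod 28), so (14,-15,14)→(14,13,13)
flip: (14,13,13)→(13,-13,14)
translate: b→13 (≡-13 mod 26), so (13,-13,14)→(13,13,14)
reduced (well bottom): (13,13,14) with a≤c, −a<b≤a
well minimum |f| = |-13| = 13 (negative-definite)

13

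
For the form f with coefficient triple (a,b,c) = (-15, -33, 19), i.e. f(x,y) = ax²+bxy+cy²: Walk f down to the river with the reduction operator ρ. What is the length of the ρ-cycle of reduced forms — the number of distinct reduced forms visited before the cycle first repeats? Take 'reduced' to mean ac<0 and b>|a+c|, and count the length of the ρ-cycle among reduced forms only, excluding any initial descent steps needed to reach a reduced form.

D = 2229, ⌊√D⌋ = 47
descent: ρ → (19,33,-15)  [lands on river]
river: ρ → (-15,27,25)
river: ρ → (25,23,-17)
river: ρ → (-17,45,3)
river: ρ → (3,45,-17)
river: ρ → (-17,23,25)
river: ρ → (25,27,-15)
river: ρ → (-15,33,19)
river: ρ → (19,43,-5)
river: ρ → (-5,47,1)
river: ρ → (1,47,-5)
river: ρ → (-5,43,19)
ρ-cycle length = 12 (tail of 1 descent step not counted)

12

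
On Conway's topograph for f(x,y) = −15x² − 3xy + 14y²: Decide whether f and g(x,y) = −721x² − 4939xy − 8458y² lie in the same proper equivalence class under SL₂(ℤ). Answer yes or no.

D₁ = 849, D₂ = 849
river cycle of f (length 34): (14, 3, -15), (-15, 27, 2), (2, 29, -1), (-1, 29, 2), (2, 27, -15), (-15, 3, 14), (14, 25, -4), (-4, 23, 20), (20, 17, -7), (-7, 25, 8), … (24 more)
river cycle of g (length 34): (-15, 27, 2), (2, 29, -1), (-1, 29, 2), (2, 27, -15), (-15, 3, 14), (14, 25, -4), (-4, 23, 20), (20, 17, -7), (-7, 25, 8), (8, 23, -10), … (24 more)
cycles coincide ⇒ equivalent

yes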